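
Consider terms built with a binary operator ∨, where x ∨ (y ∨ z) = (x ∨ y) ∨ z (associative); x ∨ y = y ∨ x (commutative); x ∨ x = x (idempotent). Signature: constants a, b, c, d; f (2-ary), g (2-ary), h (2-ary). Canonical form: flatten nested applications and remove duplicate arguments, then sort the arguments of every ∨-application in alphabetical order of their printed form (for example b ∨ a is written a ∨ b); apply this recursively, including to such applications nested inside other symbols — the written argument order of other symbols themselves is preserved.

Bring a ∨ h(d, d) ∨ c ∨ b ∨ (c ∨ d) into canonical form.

Answer: a ∨ b ∨ c ∨ d ∨ h(d, d)

Derivation:
Un-nest:  a ∨ h(d, d) ∨ c ∨ b ∨ c ∨ d
Deduplicate:  drop duplicate c
Sort:  a ∨ b ∨ c ∨ d ∨ h(d, d)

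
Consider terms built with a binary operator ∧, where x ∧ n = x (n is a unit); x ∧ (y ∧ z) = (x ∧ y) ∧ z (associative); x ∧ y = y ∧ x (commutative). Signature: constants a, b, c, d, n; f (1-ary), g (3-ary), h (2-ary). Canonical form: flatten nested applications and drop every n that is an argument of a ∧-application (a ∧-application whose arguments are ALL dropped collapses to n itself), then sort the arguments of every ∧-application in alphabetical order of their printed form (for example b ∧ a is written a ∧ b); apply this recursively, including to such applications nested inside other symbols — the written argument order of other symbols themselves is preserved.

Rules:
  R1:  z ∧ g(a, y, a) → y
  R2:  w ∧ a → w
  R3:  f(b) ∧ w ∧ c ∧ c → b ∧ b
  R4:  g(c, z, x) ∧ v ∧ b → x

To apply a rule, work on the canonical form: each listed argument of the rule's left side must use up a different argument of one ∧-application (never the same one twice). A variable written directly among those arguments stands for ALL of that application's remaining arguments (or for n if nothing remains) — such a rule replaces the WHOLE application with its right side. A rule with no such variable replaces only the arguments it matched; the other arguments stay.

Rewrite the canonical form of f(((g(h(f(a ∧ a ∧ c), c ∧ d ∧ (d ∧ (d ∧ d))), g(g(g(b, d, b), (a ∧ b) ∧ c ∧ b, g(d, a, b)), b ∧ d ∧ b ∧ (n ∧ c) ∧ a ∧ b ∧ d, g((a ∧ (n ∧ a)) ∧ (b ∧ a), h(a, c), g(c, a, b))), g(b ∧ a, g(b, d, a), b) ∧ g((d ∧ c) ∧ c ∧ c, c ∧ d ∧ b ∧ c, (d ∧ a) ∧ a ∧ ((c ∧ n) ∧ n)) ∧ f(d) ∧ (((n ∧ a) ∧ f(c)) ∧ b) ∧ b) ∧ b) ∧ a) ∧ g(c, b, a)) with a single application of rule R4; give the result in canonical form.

Canonical form:  f(a ∧ b ∧ g(c, b, a) ∧ g(h(f(a ∧ a ∧ c), c ∧ d ∧ d ∧ d ∧ d), g(g(g(b, d, b), a ∧ b ∧ b ∧ c, g(d, a, b)), a ∧ b ∧ b ∧ b ∧ c ∧ d ∧ d, g(a ∧ a ∧ a ∧ b, h(a, c), g(c, a, b))), a ∧ b ∧ b ∧ f(c) ∧ f(d) ∧ g(a ∧ b, g(b, d, a), b) ∧ g(c ∧ c ∧ c ∧ d, b ∧ c ∧ c ∧ d, a ∧ a ∧ c ∧ d)))
Match R4:  consume b, g(c, b, a);  v := a ∧ g(h(f(a ∧ a ∧ c), c ∧ d ∧ d ∧ d ∧ d), g(g(g(b, d, b), a ∧ b ∧ b ∧ c, g(d, a, b)), a ∧ b ∧ b ∧ b ∧ c ∧ d ∧ d, g(a ∧ a ∧ a ∧ b, h(a, c), g(c, a, b))), a ∧ b ∧ b ∧ f(c) ∧ f(d) ∧ g(a ∧ b, g(b, d, a), b) ∧ g(c ∧ c ∧ c ∧ d, b ∧ c ∧ c ∧ d, a ∧ a ∧ c ∧ d)), x := a, z := b
The variable takes the whole remainder — replace the entire application.
New term:  f(a)

Answer: f(a)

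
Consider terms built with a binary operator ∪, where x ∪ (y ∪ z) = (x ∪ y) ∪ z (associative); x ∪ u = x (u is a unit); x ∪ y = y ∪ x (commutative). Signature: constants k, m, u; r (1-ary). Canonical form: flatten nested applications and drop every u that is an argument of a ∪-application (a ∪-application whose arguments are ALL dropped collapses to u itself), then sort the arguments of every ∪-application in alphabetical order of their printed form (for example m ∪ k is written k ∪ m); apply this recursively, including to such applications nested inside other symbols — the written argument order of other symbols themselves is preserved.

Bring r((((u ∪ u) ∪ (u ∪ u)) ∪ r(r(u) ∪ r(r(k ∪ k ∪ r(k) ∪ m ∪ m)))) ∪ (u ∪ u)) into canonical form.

Answer: r(r(r(r(k ∪ k ∪ m ∪ m ∪ r(k))) ∪ r(u)))

Derivation:
Work inside:  (((u ∪ u) ∪ (u ∪ u)) ∪ r(r(u) ∪ r(r(k ∪ k ∪ r(k) ∪ m ∪ m)))) ∪ (u ∪ u)
Flatten:  u ∪ u ∪ u ∪ u ∪ r(r(u) ∪ r(r(k ∪ k ∪ r(k) ∪ m ∪ m))) ∪ u ∪ u
Inside:  r(r(u) ∪ r(r(k ∪ k ∪ r(k) ∪ m ∪ m)))  →  r(r(r(k ∪ k ∪ m ∪ m ∪ r(k))) ∪ r(u))
Drop the unit:  drop u (×6)
Sort arguments:  r(r(r(k ∪ k ∪ m ∪ m ∪ r(k))) ∪ r(u))
Rebuild:  r(r(r(r(k ∪ k ∪ m ∪ m ∪ r(k))) ∪ r(u)))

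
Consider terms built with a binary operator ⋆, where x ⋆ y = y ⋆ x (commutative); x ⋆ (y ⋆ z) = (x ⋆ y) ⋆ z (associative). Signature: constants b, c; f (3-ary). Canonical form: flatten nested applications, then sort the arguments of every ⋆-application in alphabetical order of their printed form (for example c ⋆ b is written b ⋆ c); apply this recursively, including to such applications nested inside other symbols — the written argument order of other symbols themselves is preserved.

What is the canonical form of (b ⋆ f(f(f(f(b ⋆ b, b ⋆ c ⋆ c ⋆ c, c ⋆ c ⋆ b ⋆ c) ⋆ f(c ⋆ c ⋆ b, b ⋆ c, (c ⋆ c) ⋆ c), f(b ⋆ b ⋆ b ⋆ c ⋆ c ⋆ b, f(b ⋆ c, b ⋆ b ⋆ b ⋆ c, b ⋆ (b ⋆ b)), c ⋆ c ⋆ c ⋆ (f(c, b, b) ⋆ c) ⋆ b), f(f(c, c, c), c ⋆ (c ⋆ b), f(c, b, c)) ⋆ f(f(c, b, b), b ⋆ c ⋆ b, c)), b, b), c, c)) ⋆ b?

Un-nest:  b ⋆ f(f(f(f(b ⋆ b, b ⋆ c ⋆ c ⋆ c, c ⋆ c ⋆ b ⋆ c) ⋆ f(c ⋆ c ⋆ b, b ⋆ c, (c ⋆ c) ⋆ c), f(b ⋆ b ⋆ b ⋆ c ⋆ c ⋆ b, f(b ⋆ c, b ⋆ b ⋆ b ⋆ c, b ⋆ (b ⋆ b)), c ⋆ c ⋆ c ⋆ (f(c, b, b) ⋆ c) ⋆ b), f(f(c, c, c), c ⋆ (c ⋆ b), f(c, b, c)) ⋆ f(f(c, b, b), b ⋆ c ⋆ b, c)), b, b), c, c) ⋆ b
Simplify inside:  f(f(f(f(b ⋆ b, b ⋆ c ⋆ c ⋆ c, c ⋆ c ⋆ b ⋆ c) ⋆ f(c ⋆ c ⋆ b, b ⋆ c, (c ⋆ c) ⋆ c), f(b ⋆ b ⋆ b ⋆ c ⋆ c ⋆ b, f(b ⋆ c, b ⋆ b ⋆ b ⋆ c, b ⋆ (b ⋆ b)), c ⋆ c ⋆ c ⋆ (f(c, b, b) ⋆ c) ⋆ b), f(f(c, c, c), c ⋆ (c ⋆ b), f(c, b, c)) ⋆ f(f(c, b, b), b ⋆ c ⋆ b, c)), b, b), c, c)  →  f(f(f(f(b ⋆ b, b ⋆ c ⋆ c ⋆ c, b ⋆ c ⋆ c ⋆ c) ⋆ f(b ⋆ c ⋆ c, b ⋆ c, c ⋆ c ⋆ c), f(b ⋆ b ⋆ b ⋆ b ⋆ c ⋆ c, f(b ⋆ c, b ⋆ b ⋆ b ⋆ c, b ⋆ b ⋆ b), b ⋆ c ⋆ c ⋆ c ⋆ c ⋆ f(c, b, b)), f(f(c, b, b), b ⋆ b ⋆ c, c) ⋆ f(f(c, c, c), b ⋆ c ⋆ c, f(c, b, c))), b, b), c, c)
Sort arguments:  b ⋆ b ⋆ f(f(f(f(b ⋆ b, b ⋆ c ⋆ c ⋆ c, b ⋆ c ⋆ c ⋆ c) ⋆ f(b ⋆ c ⋆ c, b ⋆ c, c ⋆ c ⋆ c), f(b ⋆ b ⋆ b ⋆ b ⋆ c ⋆ c, f(b ⋆ c, b ⋆ b ⋆ b ⋆ c, b ⋆ b ⋆ b), b ⋆ c ⋆ c ⋆ c ⋆ c ⋆ f(c, b, b)), f(f(c, b, b), b ⋆ b ⋆ c, c) ⋆ f(f(c, c, c), b ⋆ c ⋆ c, f(c, b, c))), b, b), c, c)

Answer: b ⋆ b ⋆ f(f(f(f(b ⋆ b, b ⋆ c ⋆ c ⋆ c, b ⋆ c ⋆ c ⋆ c) ⋆ f(b ⋆ c ⋆ c, b ⋆ c, c ⋆ c ⋆ c), f(b ⋆ b ⋆ b ⋆ b ⋆ c ⋆ c, f(b ⋆ c, b ⋆ b ⋆ b ⋆ c, b ⋆ b ⋆ b), b ⋆ c ⋆ c ⋆ c ⋆ c ⋆ f(c, b, b)), f(f(c, b, b), b ⋆ b ⋆ c, c) ⋆ f(f(c, c, c), b ⋆ c ⋆ c, f(c, b, c))), b, b), c, c)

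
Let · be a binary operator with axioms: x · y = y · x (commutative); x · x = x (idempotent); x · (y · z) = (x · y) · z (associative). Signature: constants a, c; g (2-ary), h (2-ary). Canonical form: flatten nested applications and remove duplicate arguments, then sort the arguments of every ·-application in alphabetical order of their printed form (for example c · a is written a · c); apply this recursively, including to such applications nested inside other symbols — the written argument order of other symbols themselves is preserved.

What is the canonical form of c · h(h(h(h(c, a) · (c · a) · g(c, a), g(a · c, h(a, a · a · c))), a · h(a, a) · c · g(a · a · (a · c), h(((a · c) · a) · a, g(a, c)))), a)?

Inside:  h(h(h(h(c, a) · (c · a) · g(c, a), g(a · c, h(a, a · a · c))), a · h(a, a) · c · g(a · a · (a · c), h(((a · c) · a) · a, g(a, c)))), a)  →  h(h(h(a · c · g(c, a) · h(c, a), g(a · c, h(a, a · c))), a · c · g(a · c, h(a · c, g(a, c))) · h(a, a)), a)
Sort:  c · h(h(h(a · c · g(c, a) · h(c, a), g(a · c, h(a, a · c))), a · c · g(a · c, h(a · c, g(a, c))) · h(a, a)), a)

Answer: c · h(h(h(a · c · g(c, a) · h(c, a), g(a · c, h(a, a · c))), a · c · g(a · c, h(a · c, g(a, c))) · h(a, a)), a)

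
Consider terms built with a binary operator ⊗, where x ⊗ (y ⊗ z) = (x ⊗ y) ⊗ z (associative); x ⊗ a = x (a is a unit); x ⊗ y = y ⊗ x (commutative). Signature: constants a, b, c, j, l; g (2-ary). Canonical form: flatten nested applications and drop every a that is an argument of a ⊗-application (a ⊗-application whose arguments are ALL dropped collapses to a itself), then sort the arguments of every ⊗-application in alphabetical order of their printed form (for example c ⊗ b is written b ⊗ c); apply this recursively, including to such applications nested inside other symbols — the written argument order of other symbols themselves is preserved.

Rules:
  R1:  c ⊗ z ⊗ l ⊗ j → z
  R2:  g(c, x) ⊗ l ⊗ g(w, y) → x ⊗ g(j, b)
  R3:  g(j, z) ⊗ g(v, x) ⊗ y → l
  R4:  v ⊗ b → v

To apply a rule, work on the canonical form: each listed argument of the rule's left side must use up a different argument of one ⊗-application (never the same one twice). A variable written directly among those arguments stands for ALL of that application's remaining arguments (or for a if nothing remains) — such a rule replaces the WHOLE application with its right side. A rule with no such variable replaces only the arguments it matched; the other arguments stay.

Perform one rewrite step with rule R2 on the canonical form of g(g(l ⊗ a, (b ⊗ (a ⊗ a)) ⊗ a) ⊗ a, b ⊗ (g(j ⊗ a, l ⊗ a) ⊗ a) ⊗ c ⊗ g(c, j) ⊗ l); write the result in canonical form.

Canonical form:  g(g(l, b), b ⊗ c ⊗ g(c, j) ⊗ g(j, l) ⊗ l)
Apply R2:  consuming g(c, j), g(j, l), l;  w := j, x := j, y := l
New term:  g(g(l, b), b ⊗ c ⊗ g(j, b) ⊗ j)

Answer: g(g(l, b), b ⊗ c ⊗ g(j, b) ⊗ j)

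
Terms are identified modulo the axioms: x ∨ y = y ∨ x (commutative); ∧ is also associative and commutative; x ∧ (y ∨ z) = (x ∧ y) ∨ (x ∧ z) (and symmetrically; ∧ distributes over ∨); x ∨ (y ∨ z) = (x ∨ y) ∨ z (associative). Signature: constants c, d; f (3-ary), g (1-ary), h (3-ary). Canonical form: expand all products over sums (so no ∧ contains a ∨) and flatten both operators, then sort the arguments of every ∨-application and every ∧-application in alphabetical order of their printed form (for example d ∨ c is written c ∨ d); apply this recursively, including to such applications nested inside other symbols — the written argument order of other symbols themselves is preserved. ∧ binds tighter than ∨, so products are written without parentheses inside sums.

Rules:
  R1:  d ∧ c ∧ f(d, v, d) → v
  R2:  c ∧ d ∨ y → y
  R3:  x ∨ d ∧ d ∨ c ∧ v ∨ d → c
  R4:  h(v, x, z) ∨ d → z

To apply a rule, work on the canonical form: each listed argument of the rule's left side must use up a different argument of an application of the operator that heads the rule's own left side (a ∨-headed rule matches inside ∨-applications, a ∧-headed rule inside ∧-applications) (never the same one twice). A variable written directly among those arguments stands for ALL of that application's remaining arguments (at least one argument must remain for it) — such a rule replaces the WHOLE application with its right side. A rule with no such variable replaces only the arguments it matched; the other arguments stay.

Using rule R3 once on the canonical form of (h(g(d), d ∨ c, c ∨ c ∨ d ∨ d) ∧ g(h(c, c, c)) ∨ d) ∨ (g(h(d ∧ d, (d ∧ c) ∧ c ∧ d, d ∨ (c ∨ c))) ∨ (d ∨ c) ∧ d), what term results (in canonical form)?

Canonical form:  c ∧ d ∨ d ∨ d ∧ d ∨ g(h(c, c, c)) ∧ h(g(d), c ∨ d, c ∨ c ∨ d ∨ d) ∨ g(h(d ∧ d, c ∧ c ∧ d ∧ d, c ∨ c ∨ d))
Apply R3:  consuming c ∧ d, d, d ∧ d;  v := d, x := g(h(c, c, c)) ∧ h(g(d), c ∨ d, c ∨ c ∨ d ∨ d) ∨ g(h(d ∧ d, c ∧ c ∧ d ∧ d, c ∨ c ∨ d))
The variable takes the whole remainder — replace the entire application.
New term:  c

Answer: c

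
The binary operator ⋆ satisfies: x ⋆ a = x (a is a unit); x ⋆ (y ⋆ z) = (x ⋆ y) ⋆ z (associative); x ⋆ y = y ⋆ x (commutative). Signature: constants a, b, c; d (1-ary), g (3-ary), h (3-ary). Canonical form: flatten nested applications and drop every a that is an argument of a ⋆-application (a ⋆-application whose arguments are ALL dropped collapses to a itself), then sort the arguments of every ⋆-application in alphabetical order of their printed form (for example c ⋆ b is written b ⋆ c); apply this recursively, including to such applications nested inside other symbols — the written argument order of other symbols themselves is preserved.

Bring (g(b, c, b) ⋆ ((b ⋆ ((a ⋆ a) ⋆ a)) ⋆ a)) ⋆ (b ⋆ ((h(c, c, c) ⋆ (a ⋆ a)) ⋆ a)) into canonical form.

Merge nested applications:  g(b, c, b) ⋆ b ⋆ a ⋆ a ⋆ a ⋆ a ⋆ b ⋆ h(c, c, c) ⋆ a ⋆ a ⋆ a
Unit:  drop a (×7)
Order the arguments:  b ⋆ b ⋆ g(b, c, b) ⋆ h(c, c, c)

Answer: b ⋆ b ⋆ g(b, c, b) ⋆ h(c, c, c)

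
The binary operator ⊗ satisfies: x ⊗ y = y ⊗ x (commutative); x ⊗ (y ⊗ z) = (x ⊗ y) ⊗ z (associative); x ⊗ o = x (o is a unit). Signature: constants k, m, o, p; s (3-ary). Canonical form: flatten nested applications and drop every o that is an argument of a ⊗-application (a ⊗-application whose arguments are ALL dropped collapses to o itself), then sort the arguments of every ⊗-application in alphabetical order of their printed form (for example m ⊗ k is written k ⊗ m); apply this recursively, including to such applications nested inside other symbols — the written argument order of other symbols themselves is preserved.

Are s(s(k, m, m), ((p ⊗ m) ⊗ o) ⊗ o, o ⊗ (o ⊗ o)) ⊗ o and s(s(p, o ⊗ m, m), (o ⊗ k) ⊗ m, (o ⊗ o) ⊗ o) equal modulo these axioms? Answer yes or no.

Answer: no — s(s(k, m, m), m ⊗ p, o) vs s(s(p, m, m), k ⊗ m, o)

Derivation:
Left:  s(s(k, m, m), ((p ⊗ m) ⊗ o) ⊗ o, o ⊗ (o ⊗ o)) ⊗ o
  Simplify inside:  s(s(k, m, m), ((p ⊗ m) ⊗ o) ⊗ o, o ⊗ (o ⊗ o))  →  s(s(k, m, m), m ⊗ p, o)
  Units out:  drop o
  Sort:  s(s(k, m, m), m ⊗ p, o)
Right:  s(s(p, o ⊗ m, m), (o ⊗ k) ⊗ m, (o ⊗ o) ⊗ o)
  Focus inside:  (o ⊗ o) ⊗ o
  Merge nested applications:  o ⊗ o ⊗ o
  Drop the unit:  drop o (×3)
  Sort:  o
  Put back:  s(s(p, m, m), k ⊗ m, o)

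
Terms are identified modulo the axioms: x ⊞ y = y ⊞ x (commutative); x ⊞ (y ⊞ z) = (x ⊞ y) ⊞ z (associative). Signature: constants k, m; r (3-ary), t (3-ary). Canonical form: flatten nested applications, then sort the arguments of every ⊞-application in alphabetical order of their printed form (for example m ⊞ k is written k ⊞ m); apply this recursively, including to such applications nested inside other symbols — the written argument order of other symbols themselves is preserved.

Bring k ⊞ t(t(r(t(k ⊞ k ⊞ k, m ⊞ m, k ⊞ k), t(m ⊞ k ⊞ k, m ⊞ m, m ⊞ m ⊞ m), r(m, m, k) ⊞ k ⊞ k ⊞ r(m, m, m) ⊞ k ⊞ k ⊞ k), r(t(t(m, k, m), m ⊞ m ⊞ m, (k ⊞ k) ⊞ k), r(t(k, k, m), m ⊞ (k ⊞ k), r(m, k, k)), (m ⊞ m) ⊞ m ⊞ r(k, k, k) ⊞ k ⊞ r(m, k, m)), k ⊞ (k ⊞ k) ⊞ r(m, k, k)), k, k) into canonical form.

Answer: k ⊞ t(t(r(t(k ⊞ k ⊞ k, m ⊞ m, k ⊞ k), t(k ⊞ k ⊞ m, m ⊞ m, m ⊞ m ⊞ m), k ⊞ k ⊞ k ⊞ k ⊞ k ⊞ r(m, m, k) ⊞ r(m, m, m)), r(t(t(m, k, m), m ⊞ m ⊞ m, k ⊞ k ⊞ k), r(t(k, k, m), k ⊞ k ⊞ m, r(m, k, k)), k ⊞ m ⊞ m ⊞ m ⊞ r(k, k, k) ⊞ r(m, k, m)), k ⊞ k ⊞ k ⊞ r(m, k, k)), k, k)

Derivation:
Simplify inside:  t(t(r(t(k ⊞ k ⊞ k, m ⊞ m, k ⊞ k), t(m ⊞ k ⊞ k, m ⊞ m, m ⊞ m ⊞ m), r(m, m, k) ⊞ k ⊞ k ⊞ r(m, m, m) ⊞ k ⊞ k ⊞ k), r(t(t(m, k, m), m ⊞ m ⊞ m, (k ⊞ k) ⊞ k), r(t(k, k, m), m ⊞ (k ⊞ k), r(m, k, k)), (m ⊞ m) ⊞ m ⊞ r(k, k, k) ⊞ k ⊞ r(m, k, m)), k ⊞ (k ⊞ k) ⊞ r(m, k, k)), k, k)  →  t(t(r(t(k ⊞ k ⊞ k, m ⊞ m, k ⊞ k), t(k ⊞ k ⊞ m, m ⊞ m, m ⊞ m ⊞ m), k ⊞ k ⊞ k ⊞ k ⊞ k ⊞ r(m, m, k) ⊞ r(m, m, m)), r(t(t(m, k, m), m ⊞ m ⊞ m, k ⊞ k ⊞ k), r(t(k, k, m), k ⊞ k ⊞ m, r(m, k, k)), k ⊞ m ⊞ m ⊞ m ⊞ r(k, k, k) ⊞ r(m, k, m)), k ⊞ k ⊞ k ⊞ r(m, k, k)), k, k)
Sort:  k ⊞ t(t(r(t(k ⊞ k ⊞ k, m ⊞ m, k ⊞ k), t(k ⊞ k ⊞ m, m ⊞ m, m ⊞ m ⊞ m), k ⊞ k ⊞ k ⊞ k ⊞ k ⊞ r(m, m, k) ⊞ r(m, m, m)), r(t(t(m, k, m), m ⊞ m ⊞ m, k ⊞ k ⊞ k), r(t(k, k, m), k ⊞ k ⊞ m, r(m, k, k)), k ⊞ m ⊞ m ⊞ m ⊞ r(k, k, k) ⊞ r(m, k, m)), k ⊞ k ⊞ k ⊞ r(m, k, k)), k, k)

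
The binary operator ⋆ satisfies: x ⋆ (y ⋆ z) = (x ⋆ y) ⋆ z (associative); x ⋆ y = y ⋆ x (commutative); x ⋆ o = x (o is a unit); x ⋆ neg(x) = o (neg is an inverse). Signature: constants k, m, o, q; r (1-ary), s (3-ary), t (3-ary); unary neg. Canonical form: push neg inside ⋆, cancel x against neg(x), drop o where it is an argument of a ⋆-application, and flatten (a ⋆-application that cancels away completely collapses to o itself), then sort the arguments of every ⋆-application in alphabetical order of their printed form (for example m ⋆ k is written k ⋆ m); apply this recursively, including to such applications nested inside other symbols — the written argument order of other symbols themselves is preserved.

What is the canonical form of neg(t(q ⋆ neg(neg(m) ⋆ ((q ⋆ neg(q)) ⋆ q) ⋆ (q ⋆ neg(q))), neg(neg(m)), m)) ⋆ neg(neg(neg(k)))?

Answer: neg(k) ⋆ neg(t(m, m, m))

Derivation:
Push neg inside:  distribute neg over ⋆ and collapse double neg
Collect:  neg(t(m, m, m)) ⋆ neg(k)
Order the arguments:  neg(k) ⋆ neg(t(m, m, m))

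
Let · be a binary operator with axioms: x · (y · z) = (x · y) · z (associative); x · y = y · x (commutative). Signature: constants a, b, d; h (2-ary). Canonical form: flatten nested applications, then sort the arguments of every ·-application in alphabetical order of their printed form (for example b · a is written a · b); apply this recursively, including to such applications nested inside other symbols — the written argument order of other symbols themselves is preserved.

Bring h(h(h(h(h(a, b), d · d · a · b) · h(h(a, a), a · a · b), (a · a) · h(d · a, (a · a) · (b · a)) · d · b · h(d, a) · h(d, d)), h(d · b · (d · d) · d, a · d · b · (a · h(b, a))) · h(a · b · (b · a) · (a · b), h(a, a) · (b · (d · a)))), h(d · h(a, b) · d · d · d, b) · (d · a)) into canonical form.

Answer: h(h(h(h(h(a, a), a · a · b) · h(h(a, b), a · b · d · d), a · a · b · d · h(a · d, a · a · a · b) · h(d, a) · h(d, d)), h(a · a · a · b · b · b, a · b · d · h(a, a)) · h(b · d · d · d · d, a · a · b · d · h(b, a))), a · d · h(d · d · d · d · h(a, b), b))

Derivation:
Focus inside:  h(d · b · (d · d) · d, a · d · b · (a · h(b, a))) · h(a · b · (b · a) · (a · b), h(a, a) · (b · (d · a)))
Canonicalize subterm:  h(d · b · (d · d) · d, a · d · b · (a · h(b, a)))  →  h(b · d · d · d · d, a · a · b · d · h(b, a))
Inside:  h(a · b · (b · a) · (a · b), h(a, a) · (b · (d · a)))  →  h(a · a · a · b · b · b, a · b · d · h(a, a))
Sort arguments:  h(a · a · a · b · b · b, a · b · d · h(a, a)) · h(b · d · d · d · d, a · a · b · d · h(b, a))
Rebuild:  h(h(h(h(h(a, a), a · a · b) · h(h(a, b), a · b · d · d), a · a · b · d · h(a · d, a · a · a · b) · h(d, a) · h(d, d)), h(a · a · a · b · b · b, a · b · d · h(a, a)) · h(b · d · d · d · d, a · a · b · d · h(b, a))), a · d · h(d · d · d · d · h(a, b), b))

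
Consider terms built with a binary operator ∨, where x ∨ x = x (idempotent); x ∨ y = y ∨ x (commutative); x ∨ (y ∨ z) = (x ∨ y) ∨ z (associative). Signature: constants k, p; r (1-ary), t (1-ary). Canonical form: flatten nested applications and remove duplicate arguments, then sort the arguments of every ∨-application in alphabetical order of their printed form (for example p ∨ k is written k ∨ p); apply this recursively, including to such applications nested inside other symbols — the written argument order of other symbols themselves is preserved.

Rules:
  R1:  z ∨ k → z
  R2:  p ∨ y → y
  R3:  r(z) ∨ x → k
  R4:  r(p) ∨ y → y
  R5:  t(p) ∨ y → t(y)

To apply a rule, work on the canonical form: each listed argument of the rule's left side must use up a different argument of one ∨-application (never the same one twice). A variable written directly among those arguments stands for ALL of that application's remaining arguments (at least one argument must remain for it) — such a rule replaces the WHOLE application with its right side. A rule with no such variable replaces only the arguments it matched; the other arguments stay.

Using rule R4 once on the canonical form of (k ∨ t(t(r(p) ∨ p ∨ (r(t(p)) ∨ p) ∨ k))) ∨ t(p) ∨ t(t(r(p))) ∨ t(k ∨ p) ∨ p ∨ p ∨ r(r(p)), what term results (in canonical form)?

Answer: k ∨ p ∨ r(r(p)) ∨ t(k ∨ p) ∨ t(p) ∨ t(t(k ∨ p ∨ r(t(p)))) ∨ t(t(r(p)))

Derivation:
Canonical form:  k ∨ p ∨ r(r(p)) ∨ t(k ∨ p) ∨ t(p) ∨ t(t(k ∨ p ∨ r(p) ∨ r(t(p)))) ∨ t(t(r(p)))
Match R4:  consume r(p);  y := k ∨ p ∨ r(t(p))
The variable takes the whole remainder — replace the entire application.
Giving:  k ∨ p ∨ r(r(p)) ∨ t(k ∨ p) ∨ t(p) ∨ t(t(k ∨ p ∨ r(t(p)))) ∨ t(t(r(p)))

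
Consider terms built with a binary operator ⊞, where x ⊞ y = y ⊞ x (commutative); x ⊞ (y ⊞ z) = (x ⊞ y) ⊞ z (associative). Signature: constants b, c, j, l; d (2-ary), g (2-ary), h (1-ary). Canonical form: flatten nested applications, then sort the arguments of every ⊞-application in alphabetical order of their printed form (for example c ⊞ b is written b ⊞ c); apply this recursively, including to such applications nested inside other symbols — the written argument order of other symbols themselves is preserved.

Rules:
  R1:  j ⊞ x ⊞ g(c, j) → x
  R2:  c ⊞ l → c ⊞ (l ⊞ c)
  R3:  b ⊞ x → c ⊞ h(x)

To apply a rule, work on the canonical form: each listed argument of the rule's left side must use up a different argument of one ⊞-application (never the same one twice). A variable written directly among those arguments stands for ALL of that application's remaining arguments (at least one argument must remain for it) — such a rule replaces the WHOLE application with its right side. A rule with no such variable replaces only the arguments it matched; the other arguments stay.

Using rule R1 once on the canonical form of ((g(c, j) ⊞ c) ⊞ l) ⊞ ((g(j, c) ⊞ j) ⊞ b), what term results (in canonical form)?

Canonical form:  b ⊞ c ⊞ g(c, j) ⊞ g(j, c) ⊞ j ⊞ l
Apply R1:  consuming g(c, j), j;  x := b ⊞ c ⊞ g(j, c) ⊞ l
Every leftover argument binds to the variable; the entire application is replaced.
New term:  b ⊞ c ⊞ g(j, c) ⊞ l

Answer: b ⊞ c ⊞ g(j, c) ⊞ l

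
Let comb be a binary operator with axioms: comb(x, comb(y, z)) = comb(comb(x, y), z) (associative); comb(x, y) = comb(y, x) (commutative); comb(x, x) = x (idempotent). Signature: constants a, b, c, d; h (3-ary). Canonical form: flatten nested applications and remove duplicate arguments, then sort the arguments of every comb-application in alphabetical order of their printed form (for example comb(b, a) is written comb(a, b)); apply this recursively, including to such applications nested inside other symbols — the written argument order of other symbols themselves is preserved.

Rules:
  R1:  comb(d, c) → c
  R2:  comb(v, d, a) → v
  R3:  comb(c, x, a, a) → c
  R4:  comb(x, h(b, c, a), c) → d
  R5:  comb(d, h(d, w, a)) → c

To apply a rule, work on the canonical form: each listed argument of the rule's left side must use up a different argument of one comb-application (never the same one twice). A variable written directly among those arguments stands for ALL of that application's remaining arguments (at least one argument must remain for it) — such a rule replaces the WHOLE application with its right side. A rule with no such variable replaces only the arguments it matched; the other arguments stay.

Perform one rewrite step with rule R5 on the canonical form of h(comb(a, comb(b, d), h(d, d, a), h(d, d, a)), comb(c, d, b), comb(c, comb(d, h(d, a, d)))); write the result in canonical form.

Answer: h(comb(a, b, c), comb(b, c, d), comb(c, d, h(d, a, d)))

Derivation:
Canonical form:  h(comb(a, b, d, h(d, d, a)), comb(b, c, d), comb(c, d, h(d, a, d)))
Apply R5:  consuming d, h(d, d, a);  w := d
Result:  h(comb(a, b, c), comb(b, c, d), comb(c, d, h(d, a, d)))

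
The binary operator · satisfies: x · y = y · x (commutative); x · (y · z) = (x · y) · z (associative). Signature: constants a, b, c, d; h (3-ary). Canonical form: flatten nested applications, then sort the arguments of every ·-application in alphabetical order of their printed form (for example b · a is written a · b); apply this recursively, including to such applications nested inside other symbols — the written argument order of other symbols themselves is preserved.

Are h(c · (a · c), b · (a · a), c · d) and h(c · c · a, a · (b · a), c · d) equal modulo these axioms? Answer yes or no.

Left:  h(c · (a · c), b · (a · a), c · d)
  Focus inside:  b · (a · a)
  Un-nest:  b · a · a
  Order the arguments:  a · a · b
  Put back:  h(a · c · c, a · a · b, c · d)
Right:  h(c · c · a, a · (b · a), c · d)
  Focus inside:  a · (b · a)
  Merge nested applications:  a · b · a
  Sort arguments:  a · a · b
  Put back:  h(a · c · c, a · a · b, c · d)

Answer: yes — both canonical forms are h(a · c · c, a · a · b, c · d)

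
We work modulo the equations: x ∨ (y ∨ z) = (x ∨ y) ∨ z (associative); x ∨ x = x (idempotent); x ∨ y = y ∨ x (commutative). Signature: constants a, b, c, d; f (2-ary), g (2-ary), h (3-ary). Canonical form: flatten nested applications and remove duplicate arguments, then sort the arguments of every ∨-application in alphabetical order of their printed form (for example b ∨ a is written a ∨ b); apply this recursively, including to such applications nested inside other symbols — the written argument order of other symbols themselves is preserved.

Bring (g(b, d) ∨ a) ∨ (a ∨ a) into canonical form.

Merge nested applications:  g(b, d) ∨ a ∨ a ∨ a
Drop duplicates:  drop duplicate a, a
Sort arguments:  a ∨ g(b, d)

Answer: a ∨ g(b, d)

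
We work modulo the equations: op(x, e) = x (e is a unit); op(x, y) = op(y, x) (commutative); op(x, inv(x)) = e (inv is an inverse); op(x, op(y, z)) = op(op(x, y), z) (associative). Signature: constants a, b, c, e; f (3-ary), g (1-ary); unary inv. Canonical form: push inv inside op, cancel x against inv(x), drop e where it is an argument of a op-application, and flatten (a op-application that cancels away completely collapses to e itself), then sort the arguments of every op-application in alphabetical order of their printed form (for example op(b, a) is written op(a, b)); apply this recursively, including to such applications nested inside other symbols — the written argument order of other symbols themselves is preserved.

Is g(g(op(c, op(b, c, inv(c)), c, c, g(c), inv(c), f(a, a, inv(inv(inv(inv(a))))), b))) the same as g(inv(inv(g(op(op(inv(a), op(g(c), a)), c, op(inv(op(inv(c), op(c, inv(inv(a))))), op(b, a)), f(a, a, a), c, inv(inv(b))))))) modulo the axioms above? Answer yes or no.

Answer: yes — both canonical forms are g(g(op(b, b, c, c, f(a, a, a), g(c))))

Derivation:
Left:  g(g(op(c, op(b, c, inv(c)), c, c, g(c), inv(c), f(a, a, inv(inv(inv(inv(a))))), b)))
  Focus inside:  op(c, op(b, c, inv(c)), c, c, g(c), inv(c), f(a, a, inv(inv(inv(inv(a))))), b)
  Push inv inside:  distribute inv over op and collapse double inv
  Collect:  op(c, c, b, b, g(c), f(a, a, a))
  Order the arguments:  op(b, b, c, c, f(a, a, a), g(c))
  Rebuild:  g(g(op(b, b, c, c, f(a, a, a), g(c))))
Right:  g(inv(inv(g(op(op(inv(a), op(g(c), a)), c, op(inv(op(inv(c), op(c, inv(inv(a))))), op(b, a)), f(a, a, a), c, inv(inv(b)))))))
  Descend into:  op(op(inv(a), op(g(c), a)), c, op(inv(op(inv(c), op(c, inv(inv(a))))), op(b, a)), f(a, a, a), c, inv(inv(b)))
  Push inv inside:  distribute inv over op and collapse double inv
  Inverses cancel:  a cancels
  Collect terms:  op(g(c), c, c, b, b, f(a, a, a))
  Sort:  op(b, b, c, c, f(a, a, a), g(c))
  Put back:  g(g(op(b, b, c, c, f(a, a, a), g(c))))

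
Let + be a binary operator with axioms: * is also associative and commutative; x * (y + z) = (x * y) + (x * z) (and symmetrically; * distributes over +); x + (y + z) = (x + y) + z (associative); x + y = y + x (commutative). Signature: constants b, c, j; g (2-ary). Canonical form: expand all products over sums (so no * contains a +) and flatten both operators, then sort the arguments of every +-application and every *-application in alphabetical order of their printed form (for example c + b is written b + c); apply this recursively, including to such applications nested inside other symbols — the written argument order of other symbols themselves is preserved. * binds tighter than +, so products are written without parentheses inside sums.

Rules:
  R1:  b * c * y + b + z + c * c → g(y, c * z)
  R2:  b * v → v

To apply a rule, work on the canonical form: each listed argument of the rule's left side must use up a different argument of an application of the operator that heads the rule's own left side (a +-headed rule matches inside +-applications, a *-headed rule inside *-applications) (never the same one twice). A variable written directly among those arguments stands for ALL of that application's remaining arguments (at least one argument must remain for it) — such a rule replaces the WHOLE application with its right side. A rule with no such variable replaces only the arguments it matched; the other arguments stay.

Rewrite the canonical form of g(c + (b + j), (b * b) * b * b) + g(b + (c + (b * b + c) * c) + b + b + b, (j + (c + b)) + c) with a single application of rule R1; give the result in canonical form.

Canonical form:  g(b + b + b + b + b * b * c + c + c * c, b + c + c + j) + g(b + c + j, b * b * b * b)
Apply R1:  consuming b, b * b * c, c * c;  y := b, z := b + b + b + c
The variable takes the whole remainder — replace the entire application.
Result:  g(b + c + j, b * b * b * b) + g(g(b, b * c + b * c + b * c + c * c), b + c + c + j)

Answer: g(b + c + j, b * b * b * b) + g(g(b, b * c + b * c + b * c + c * c), b + c + c + j)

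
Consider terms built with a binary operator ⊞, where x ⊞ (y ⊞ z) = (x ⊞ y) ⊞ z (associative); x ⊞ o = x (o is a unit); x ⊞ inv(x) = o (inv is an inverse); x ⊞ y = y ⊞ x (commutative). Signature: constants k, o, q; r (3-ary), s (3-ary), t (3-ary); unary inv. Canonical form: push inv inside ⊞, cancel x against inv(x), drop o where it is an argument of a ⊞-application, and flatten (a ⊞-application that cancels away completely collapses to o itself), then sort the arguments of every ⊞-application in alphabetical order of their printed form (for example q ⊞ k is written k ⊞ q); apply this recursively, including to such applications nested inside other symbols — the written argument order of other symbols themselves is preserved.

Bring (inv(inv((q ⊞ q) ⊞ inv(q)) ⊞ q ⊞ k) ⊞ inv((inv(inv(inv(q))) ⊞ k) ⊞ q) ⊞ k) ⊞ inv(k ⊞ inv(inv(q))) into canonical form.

Answer: inv(k) ⊞ inv(k) ⊞ inv(q)

Derivation:
Push inv inside:  distribute inv over ⊞ and collapse double inv
Combine occurrences:  inv(q) ⊞ inv(k) ⊞ inv(k)
Sort arguments:  inv(k) ⊞ inv(k) ⊞ inv(q)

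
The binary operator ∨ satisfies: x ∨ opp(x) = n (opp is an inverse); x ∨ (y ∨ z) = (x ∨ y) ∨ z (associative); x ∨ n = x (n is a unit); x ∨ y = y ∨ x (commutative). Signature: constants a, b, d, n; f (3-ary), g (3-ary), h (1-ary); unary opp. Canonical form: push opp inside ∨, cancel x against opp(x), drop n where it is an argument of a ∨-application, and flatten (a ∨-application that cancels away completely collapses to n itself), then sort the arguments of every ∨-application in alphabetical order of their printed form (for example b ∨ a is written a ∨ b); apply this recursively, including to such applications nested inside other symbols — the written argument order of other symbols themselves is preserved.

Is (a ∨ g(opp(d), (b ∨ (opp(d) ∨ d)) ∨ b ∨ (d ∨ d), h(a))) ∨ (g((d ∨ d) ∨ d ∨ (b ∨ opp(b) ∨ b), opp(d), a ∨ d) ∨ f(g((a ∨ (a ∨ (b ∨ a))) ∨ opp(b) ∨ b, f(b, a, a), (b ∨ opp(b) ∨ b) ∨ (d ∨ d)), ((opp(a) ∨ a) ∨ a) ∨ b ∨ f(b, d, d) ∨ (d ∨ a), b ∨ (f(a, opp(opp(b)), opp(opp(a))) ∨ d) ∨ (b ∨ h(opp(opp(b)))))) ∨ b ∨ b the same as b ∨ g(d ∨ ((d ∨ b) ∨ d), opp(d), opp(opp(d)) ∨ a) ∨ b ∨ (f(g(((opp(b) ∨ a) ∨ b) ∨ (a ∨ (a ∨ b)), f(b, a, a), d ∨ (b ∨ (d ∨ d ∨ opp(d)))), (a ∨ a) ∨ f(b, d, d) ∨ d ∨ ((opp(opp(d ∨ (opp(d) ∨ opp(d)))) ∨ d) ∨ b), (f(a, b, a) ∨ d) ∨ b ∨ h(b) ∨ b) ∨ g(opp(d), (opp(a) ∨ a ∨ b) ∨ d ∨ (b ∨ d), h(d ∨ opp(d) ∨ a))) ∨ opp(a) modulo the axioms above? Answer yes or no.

Left:  (a ∨ g(opp(d), (b ∨ (opp(d) ∨ d)) ∨ b ∨ (d ∨ d), h(a))) ∨ (g((d ∨ d) ∨ d ∨ (b ∨ opp(b) ∨ b), opp(d), a ∨ d) ∨ f(g((a ∨ (a ∨ (b ∨ a))) ∨ opp(b) ∨ b, f(b, a, a), (b ∨ opp(b) ∨ b) ∨ (d ∨ d)), ((opp(a) ∨ a) ∨ a) ∨ b ∨ f(b, d, d) ∨ (d ∨ a), b ∨ (f(a, opp(opp(b)), opp(opp(a))) ∨ d) ∨ (b ∨ h(opp(opp(b)))))) ∨ b ∨ b
  Push opp inside:  distribute opp over ∨ and collapse double opp
  Collect:  a ∨ g(opp(d), b ∨ b ∨ d ∨ d, h(a)) ∨ g(b ∨ d ∨ d ∨ d, opp(d), a ∨ d) ∨ f(g(a ∨ a ∨ a ∨ b, f(b, a, a), b ∨ d ∨ d), a ∨ a ∨ b ∨ d ∨ f(b, d, d), b ∨ b ∨ d ∨ f(a, b, a) ∨ h(b)) ∨ b ∨ b
  Sort arguments:  a ∨ b ∨ b ∨ f(g(a ∨ a ∨ a ∨ b, f(b, a, a), b ∨ d ∨ d), a ∨ a ∨ b ∨ d ∨ f(b, d, d), b ∨ b ∨ d ∨ f(a, b, a) ∨ h(b)) ∨ g(b ∨ d ∨ d ∨ d, opp(d), a ∨ d) ∨ g(opp(d), b ∨ b ∨ d ∨ d, h(a))
Right:  b ∨ g(d ∨ ((d ∨ b) ∨ d), opp(d), opp(opp(d)) ∨ a) ∨ b ∨ (f(g(((opp(b) ∨ a) ∨ b) ∨ (a ∨ (a ∨ b)), f(b, a, a), d ∨ (b ∨ (d ∨ d ∨ opp(d)))), (a ∨ a) ∨ f(b, d, d) ∨ d ∨ ((opp(opp(d ∨ (opp(d) ∨ opp(d)))) ∨ d) ∨ b), (f(a, b, a) ∨ d) ∨ b ∨ h(b) ∨ b) ∨ g(opp(d), (opp(a) ∨ a ∨ b) ∨ d ∨ (b ∨ d), h(d ∨ opp(d) ∨ a))) ∨ opp(a)
  Push opp inside:  distribute opp over ∨ and collapse double opp
  Collect:  b ∨ b ∨ g(b ∨ d ∨ d ∨ d, opp(d), a ∨ d) ∨ f(g(a ∨ a ∨ a ∨ b, f(b, a, a), b ∨ d ∨ d), a ∨ a ∨ b ∨ d ∨ f(b, d, d), b ∨ b ∨ d ∨ f(a, b, a) ∨ h(b)) ∨ g(opp(d), b ∨ b ∨ d ∨ d, h(a)) ∨ opp(a)
  Sort:  b ∨ b ∨ f(g(a ∨ a ∨ a ∨ b, f(b, a, a), b ∨ d ∨ d), a ∨ a ∨ b ∨ d ∨ f(b, d, d), b ∨ b ∨ d ∨ f(a, b, a) ∨ h(b)) ∨ g(b ∨ d ∨ d ∨ d, opp(d), a ∨ d) ∨ g(opp(d), b ∨ b ∨ d ∨ d, h(a)) ∨ opp(a)

Answer: no — a ∨ b ∨ b ∨ f(g(a ∨ a ∨ a ∨ b, f(b, a, a), b ∨ d ∨ d), a ∨ a ∨ b ∨ d ∨ f(b, d, d), b ∨ b ∨ d ∨ f(a, b, a) ∨ h(b)) ∨ g(b ∨ d ∨ d ∨ d, opp(d), a ∨ d) ∨ g(opp(d), b ∨ b ∨ d ∨ d, h(a)) vs b ∨ b ∨ f(g(a ∨ a ∨ a ∨ b, f(b, a, a), b ∨ d ∨ d), a ∨ a ∨ b ∨ d ∨ f(b, d, d), b ∨ b ∨ d ∨ f(a, b, a) ∨ h(b)) ∨ g(b ∨ d ∨ d ∨ d, opp(d), a ∨ d) ∨ g(opp(d), b ∨ b ∨ d ∨ d, h(a)) ∨ opp(a)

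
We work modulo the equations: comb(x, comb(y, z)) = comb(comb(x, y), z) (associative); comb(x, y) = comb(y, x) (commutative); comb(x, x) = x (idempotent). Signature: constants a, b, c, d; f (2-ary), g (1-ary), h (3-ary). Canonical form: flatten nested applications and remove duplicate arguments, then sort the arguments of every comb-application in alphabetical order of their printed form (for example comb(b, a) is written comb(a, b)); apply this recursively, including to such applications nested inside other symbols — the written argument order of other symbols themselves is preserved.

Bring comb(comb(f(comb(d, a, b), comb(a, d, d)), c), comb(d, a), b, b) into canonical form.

Answer: comb(a, b, c, d, f(comb(a, b, d), comb(a, d)))

Derivation:
Un-nest:  comb(f(comb(d, a, b), comb(a, d, d)), c, d, a, b, b)
Canonicalize subterm:  f(comb(d, a, b), comb(a, d, d))  →  f(comb(a, b, d), comb(a, d))
Deduplicate:  drop duplicate b
Order the arguments:  comb(a, b, c, d, f(comb(a, b, d), comb(a, d)))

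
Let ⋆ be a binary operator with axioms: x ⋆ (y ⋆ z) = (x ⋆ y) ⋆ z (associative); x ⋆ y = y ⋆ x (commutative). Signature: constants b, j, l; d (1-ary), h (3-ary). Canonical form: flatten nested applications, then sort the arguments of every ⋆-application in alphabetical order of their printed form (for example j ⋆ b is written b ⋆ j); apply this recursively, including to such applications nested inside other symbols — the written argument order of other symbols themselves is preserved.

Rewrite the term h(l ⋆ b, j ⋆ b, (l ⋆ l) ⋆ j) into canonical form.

Descend into:  (l ⋆ l) ⋆ j
Un-nest:  l ⋆ l ⋆ j
Sort:  j ⋆ l ⋆ l
Reassemble:  h(b ⋆ l, b ⋆ j, j ⋆ l ⋆ l)

Answer: h(b ⋆ l, b ⋆ j, j ⋆ l ⋆ l)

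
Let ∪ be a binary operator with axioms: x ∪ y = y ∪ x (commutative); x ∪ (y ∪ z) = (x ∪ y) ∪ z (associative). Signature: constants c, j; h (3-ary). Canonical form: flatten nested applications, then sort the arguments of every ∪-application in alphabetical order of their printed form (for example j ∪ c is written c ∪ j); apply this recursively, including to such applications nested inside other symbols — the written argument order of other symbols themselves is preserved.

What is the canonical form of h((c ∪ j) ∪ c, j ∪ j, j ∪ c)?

Answer: h(c ∪ c ∪ j, j ∪ j, c ∪ j)

Derivation:
Focus inside:  (c ∪ j) ∪ c
Flatten:  c ∪ j ∪ c
Sort:  c ∪ c ∪ j
Reassemble:  h(c ∪ c ∪ j, j ∪ j, c ∪ j)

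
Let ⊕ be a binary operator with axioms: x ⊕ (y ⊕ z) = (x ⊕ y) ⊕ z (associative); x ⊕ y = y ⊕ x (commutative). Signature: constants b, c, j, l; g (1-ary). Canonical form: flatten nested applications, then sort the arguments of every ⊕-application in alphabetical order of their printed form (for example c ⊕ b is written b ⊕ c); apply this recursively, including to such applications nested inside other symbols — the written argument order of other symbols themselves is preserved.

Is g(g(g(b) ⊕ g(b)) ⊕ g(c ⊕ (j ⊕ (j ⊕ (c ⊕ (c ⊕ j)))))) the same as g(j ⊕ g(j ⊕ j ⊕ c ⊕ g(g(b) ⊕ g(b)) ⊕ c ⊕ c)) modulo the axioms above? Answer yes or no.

Left:  g(g(g(b) ⊕ g(b)) ⊕ g(c ⊕ (j ⊕ (j ⊕ (c ⊕ (c ⊕ j))))))
  Descend into:  g(g(b) ⊕ g(b)) ⊕ g(c ⊕ (j ⊕ (j ⊕ (c ⊕ (c ⊕ j)))))
  Inside:  g(c ⊕ (j ⊕ (j ⊕ (c ⊕ (c ⊕ j)))))  →  g(c ⊕ c ⊕ c ⊕ j ⊕ j ⊕ j)
  Sort:  g(c ⊕ c ⊕ c ⊕ j ⊕ j ⊕ j) ⊕ g(g(b) ⊕ g(b))
  Reassemble:  g(g(c ⊕ c ⊕ c ⊕ j ⊕ j ⊕ j) ⊕ g(g(b) ⊕ g(b)))
Right:  g(j ⊕ g(j ⊕ j ⊕ c ⊕ g(g(b) ⊕ g(b)) ⊕ c ⊕ c))
  Focus inside:  j ⊕ g(j ⊕ j ⊕ c ⊕ g(g(b) ⊕ g(b)) ⊕ c ⊕ c)
  Canonicalize subterm:  g(j ⊕ j ⊕ c ⊕ g(g(b) ⊕ g(b)) ⊕ c ⊕ c)  →  g(c ⊕ c ⊕ c ⊕ g(g(b) ⊕ g(b)) ⊕ j ⊕ j)
  Order the arguments:  g(c ⊕ c ⊕ c ⊕ g(g(b) ⊕ g(b)) ⊕ j ⊕ j) ⊕ j
  Rebuild:  g(g(c ⊕ c ⊕ c ⊕ g(g(b) ⊕ g(b)) ⊕ j ⊕ j) ⊕ j)

Answer: no — g(g(c ⊕ c ⊕ c ⊕ j ⊕ j ⊕ j) ⊕ g(g(b) ⊕ g(b))) vs g(g(c ⊕ c ⊕ c ⊕ g(g(b) ⊕ g(b)) ⊕ j ⊕ j) ⊕ j)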